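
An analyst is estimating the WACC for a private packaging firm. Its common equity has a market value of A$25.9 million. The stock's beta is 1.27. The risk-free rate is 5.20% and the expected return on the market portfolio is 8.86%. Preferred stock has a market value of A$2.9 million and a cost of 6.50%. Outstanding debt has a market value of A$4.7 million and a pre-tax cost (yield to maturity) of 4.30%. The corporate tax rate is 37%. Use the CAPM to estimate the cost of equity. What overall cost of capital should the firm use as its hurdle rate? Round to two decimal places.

8.56%

Market risk premium = 8.86% − 5.2% = 3.66%.
Cost of equity via CAPM: Re = 5.2% + 1.27 × 3.66% = 9.8482%.
Total capital V = 25.9 + 2.9 + 4.7 = 33.5.
Equity: weight = 25.9/33.5 = 0.7731; cost = 9.8482%.
Preferred: weight = 2.9/33.5 = 0.0866; cost = 6.5%.
Debt: weight = 4.7/33.5 = 0.1403; after-tax cost = 4.3% × (1 − 37%) = 2.7090%.
WACC = 0.7731 × 9.8482% + 0.0866 × 6.5000% + 0.1403 × 2.7090% = 8.5567%.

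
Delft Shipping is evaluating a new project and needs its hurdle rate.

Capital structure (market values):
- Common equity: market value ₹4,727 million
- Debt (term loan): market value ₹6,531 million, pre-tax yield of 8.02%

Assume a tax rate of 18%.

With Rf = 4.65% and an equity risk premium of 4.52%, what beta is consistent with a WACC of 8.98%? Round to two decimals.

Total capital V = 4727 + 6531 = 11258.
Equity weight = 4727/11258 = 0.4199.
Term loan weight = 6531/11258 = 0.5801.
Debt contribution = 0.5801 × 8.02% × (1 − 18%) = 3.8151%.
Required equity contribution = 8.98% − 3.8151% = 5.1649%  ⇒  Re = 12.3009%.
CAPM: 12.3009% = 4.65% + β × 4.52%  ⇒  β = 1.6927.

1.69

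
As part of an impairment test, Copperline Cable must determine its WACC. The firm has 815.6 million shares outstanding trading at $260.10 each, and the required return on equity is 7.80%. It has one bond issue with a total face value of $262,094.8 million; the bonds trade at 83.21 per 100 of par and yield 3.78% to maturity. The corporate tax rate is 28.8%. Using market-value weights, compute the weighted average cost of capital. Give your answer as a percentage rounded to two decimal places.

Market value of equity E = 260.1 × 815.6m = 212137.56m. Market value of debt D = 262094.8m × 83.21/100 = 218089.08308m.
Total capital V = 212137.56 + 218089.08308 = 430226.64308.
Equity: weight = 212137.56/430226.64308 = 0.4931; cost = 7.8%.
Bonds outstanding: weight = 218089.08308/430226.64308 = 0.5069; after-tax cost = 3.78% × (1 − 28.8%) = 2.6914%.
WACC = 0.4931 × 7.8000% + 0.5069 × 2.6914% = 5.2103%.

5.21%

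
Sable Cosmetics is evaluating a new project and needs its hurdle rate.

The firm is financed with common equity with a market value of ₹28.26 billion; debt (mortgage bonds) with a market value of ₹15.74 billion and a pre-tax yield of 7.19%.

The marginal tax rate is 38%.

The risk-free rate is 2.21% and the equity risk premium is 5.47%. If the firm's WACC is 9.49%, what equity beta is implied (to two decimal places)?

1.84

Total capital V = 28.26 + 15.74 = 44.
Equity weight = 28.26/44 = 0.6423.
Mortgage bonds weight = 15.74/44 = 0.3577.
Debt contribution = 0.3577 × 7.19% × (1 − 38%) = 1.5947%.
Required equity contribution = 9.49% − 1.5947% = 7.8953%  ⇒  Re = 12.2928%.
CAPM: 12.2928% = 2.21% + β × 5.47%  ⇒  β = 1.8433.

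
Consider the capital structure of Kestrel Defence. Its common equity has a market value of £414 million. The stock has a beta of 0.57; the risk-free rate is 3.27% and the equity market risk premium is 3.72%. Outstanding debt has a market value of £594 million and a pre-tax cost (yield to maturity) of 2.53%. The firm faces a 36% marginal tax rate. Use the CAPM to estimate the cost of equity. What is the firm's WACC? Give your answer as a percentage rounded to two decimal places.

Cost of equity via CAPM: Re = 3.27% + 0.57 × 3.72% = 5.3904%.
Total capital V = 414 + 594 = 1008.
Equity: weight = 414/1008 = 0.4107; cost = 5.3904%.
Debt: weight = 594/1008 = 0.5893; after-tax cost = 2.53% × (1 − 36%) = 1.6192%.
WACC = 0.4107 × 5.3904% + 0.5893 × 1.6192% = 3.1681%.

3.17%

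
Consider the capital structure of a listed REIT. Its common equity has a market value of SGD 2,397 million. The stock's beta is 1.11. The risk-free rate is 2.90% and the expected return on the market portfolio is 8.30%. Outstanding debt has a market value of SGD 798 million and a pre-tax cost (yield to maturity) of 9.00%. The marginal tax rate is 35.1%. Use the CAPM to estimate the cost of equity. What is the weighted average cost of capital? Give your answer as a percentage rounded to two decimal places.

Market risk premium = 8.3% − 2.9% = 5.4%.
Cost of equity via CAPM: Re = 2.9% + 1.11 × 5.4% = 8.8940%.
Total capital V = 2397 + 798 = 3195.
Equity: weight = 2397/3195 = 0.7502; cost = 8.894%.
Debt: weight = 798/3195 = 0.2498; after-tax cost = 9% × (1 − 35.1%) = 5.8410%.
WACC = 0.7502 × 8.8940% + 0.2498 × 5.8410% = 8.1315%.

8.13%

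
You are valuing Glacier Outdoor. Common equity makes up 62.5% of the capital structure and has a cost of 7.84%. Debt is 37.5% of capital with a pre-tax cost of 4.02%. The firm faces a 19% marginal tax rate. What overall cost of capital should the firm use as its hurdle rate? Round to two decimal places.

6.12%

After-tax cost of debt = 4.02% × (1 − 19%) = 3.2562%.
WACC = 0.625 × 7.8400% + 0.375 × 3.2562% = 6.1211%.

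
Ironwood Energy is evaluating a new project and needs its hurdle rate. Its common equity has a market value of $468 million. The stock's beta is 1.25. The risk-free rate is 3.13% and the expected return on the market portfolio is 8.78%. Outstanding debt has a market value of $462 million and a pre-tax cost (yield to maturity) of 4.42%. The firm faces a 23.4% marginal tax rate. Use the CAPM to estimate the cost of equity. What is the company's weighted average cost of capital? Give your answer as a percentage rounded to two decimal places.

Market risk premium = 8.78% − 3.13% = 5.65%.
Cost of equity via CAPM: Re = 3.13% + 1.25 × 5.65% = 10.1925%.
Total capital V = 468 + 462 = 930.
Equity: weight = 468/930 = 0.5032; cost = 10.1925%.
Debt: weight = 462/930 = 0.4968; after-tax cost = 4.42% × (1 − 23.4%) = 3.3857%.
WACC = 0.5032 × 10.1925% + 0.4968 × 3.3857% = 6.8111%.

6.81%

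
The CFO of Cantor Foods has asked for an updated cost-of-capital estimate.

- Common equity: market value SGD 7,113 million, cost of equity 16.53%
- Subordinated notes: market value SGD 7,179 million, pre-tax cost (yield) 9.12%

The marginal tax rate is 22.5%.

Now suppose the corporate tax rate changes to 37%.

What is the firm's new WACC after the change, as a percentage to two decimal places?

After the change:
Total capital V = 7113 + 7179 = 14292.
Equity: weight = 7113/14292 = 0.4977; cost = 16.53%.
Subordinated notes: weight = 7179/14292 = 0.5023; after-tax cost = 9.12% × (1 − 37%) = 5.7456%.
WACC = 0.4977 × 16.5300% + 0.5023 × 5.7456% = 11.1129%.

11.11%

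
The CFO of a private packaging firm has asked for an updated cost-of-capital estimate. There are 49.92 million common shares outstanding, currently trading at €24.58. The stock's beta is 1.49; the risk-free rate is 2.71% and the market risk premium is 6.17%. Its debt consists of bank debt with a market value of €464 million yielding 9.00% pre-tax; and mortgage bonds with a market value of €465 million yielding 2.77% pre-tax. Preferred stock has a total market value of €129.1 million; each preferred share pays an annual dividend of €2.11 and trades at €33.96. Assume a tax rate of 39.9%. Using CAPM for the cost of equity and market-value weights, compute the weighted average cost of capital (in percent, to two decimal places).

Cost of equity via CAPM: Re = 2.71% + 1.49 × 6.17% = 11.9033%.
Cost of preferred: Rp = 2.11 / 33.96 = 6.2132%.
Market value of equity E = 24.58 × 49.92m = 1227.0336m.
Total capital V = 1227.0336 + 129.1 + 464 + 465 = 2285.1336.
Equity: weight = 1227.0336/2285.1336 = 0.5370; cost = 11.9033%.
Preferred: weight = 129.1/2285.1336 = 0.0565; cost = 6.2132%.
Bank debt: weight = 464/2285.1336 = 0.2031; after-tax cost = 9% × (1 − 39.9%) = 5.4090%.
Mortgage bonds: weight = 465/2285.1336 = 0.2035; after-tax cost = 2.77% × (1 − 39.9%) = 1.6648%.
WACC = 0.5370 × 11.9033% + 0.0565 × 6.2132% + 0.2031 × 5.4090% + 0.2035 × 1.6648% = 8.1797%.

8.18%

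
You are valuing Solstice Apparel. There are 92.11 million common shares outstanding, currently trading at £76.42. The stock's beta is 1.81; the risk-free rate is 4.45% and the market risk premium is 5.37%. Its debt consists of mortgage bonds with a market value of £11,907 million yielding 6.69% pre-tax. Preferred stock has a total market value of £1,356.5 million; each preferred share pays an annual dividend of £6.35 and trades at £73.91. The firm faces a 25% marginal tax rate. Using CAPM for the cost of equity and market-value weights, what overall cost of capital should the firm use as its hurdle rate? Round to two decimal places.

Cost of equity via CAPM: Re = 4.45% + 1.81 × 5.37% = 14.1697%.
Cost of preferred: Rp = 6.35 / 73.91 = 8.5915%.
Market value of equity E = 76.42 × 92.11m = 7039.0462m.
Total capital V = 7039.0462 + 1356.5 + 11907 = 20302.5462.
Equity: weight = 7039.0462/20302.5462 = 0.3467; cost = 14.1697%.
Preferred: weight = 1356.5/20302.5462 = 0.0668; cost = 8.5915%.
Mortgage bonds: weight = 11907/20302.5462 = 0.5865; after-tax cost = 6.69% × (1 − 25%) = 5.0175%.
WACC = 0.3467 × 14.1697% + 0.0668 × 8.5915% + 0.5865 × 5.0175% = 8.4294%.

8.43%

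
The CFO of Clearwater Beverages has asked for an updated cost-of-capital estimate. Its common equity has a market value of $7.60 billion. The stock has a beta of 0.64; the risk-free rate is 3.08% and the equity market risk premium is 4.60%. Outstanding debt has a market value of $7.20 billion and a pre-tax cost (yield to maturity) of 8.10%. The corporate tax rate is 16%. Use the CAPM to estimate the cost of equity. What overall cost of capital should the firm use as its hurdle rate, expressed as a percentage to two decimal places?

6.40%

Cost of equity via CAPM: Re = 3.08% + 0.64 × 4.6% = 6.0240%.
Total capital V = 7.6 + 7.2 = 14.8.
Equity: weight = 7.6/14.8 = 0.5135; cost = 6.024%.
Debt: weight = 7.2/14.8 = 0.4865; after-tax cost = 8.1% × (1 − 16%) = 6.8040%.
WACC = 0.5135 × 6.0240% + 0.4865 × 6.8040% = 6.4035%.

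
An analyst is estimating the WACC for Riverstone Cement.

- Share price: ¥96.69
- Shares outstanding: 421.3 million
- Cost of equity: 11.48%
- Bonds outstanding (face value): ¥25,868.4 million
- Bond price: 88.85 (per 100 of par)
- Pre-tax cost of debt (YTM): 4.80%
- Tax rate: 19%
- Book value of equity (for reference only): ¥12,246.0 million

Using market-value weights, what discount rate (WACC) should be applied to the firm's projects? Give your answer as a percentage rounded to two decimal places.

8.74%

Market value of equity E = 96.69 × 421.3m = 40735.497m. Market value of debt D = 25868.4m × 88.85/100 = 22984.0734m.
Total capital V = 40735.497 + 22984.0734 = 63719.5704.
Equity: weight = 40735.497/63719.5704 = 0.6393; cost = 11.48%.
Bonds outstanding: weight = 22984.0734/63719.5704 = 0.3607; after-tax cost = 4.8% × (1 − 19%) = 3.8880%.
WACC = 0.6393 × 11.4800% + 0.3607 × 3.8880% = 8.7415%.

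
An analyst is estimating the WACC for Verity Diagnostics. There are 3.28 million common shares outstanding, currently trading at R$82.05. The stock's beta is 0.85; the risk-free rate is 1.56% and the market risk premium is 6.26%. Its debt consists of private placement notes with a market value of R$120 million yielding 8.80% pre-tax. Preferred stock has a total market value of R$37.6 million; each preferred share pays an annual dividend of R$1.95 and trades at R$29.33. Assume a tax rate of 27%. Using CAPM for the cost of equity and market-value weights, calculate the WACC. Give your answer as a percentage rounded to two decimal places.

6.73%

Cost of equity via CAPM: Re = 1.56% + 0.85 × 6.26% = 6.8810%.
Cost of preferred: Rp = 1.95 / 29.33 = 6.6485%.
Market value of equity E = 82.05 × 3.28m = 269.124m.
Total capital V = 269.124 + 37.6 + 120 = 426.724.
Equity: weight = 269.124/426.724 = 0.6307; cost = 6.881%.
Preferred: weight = 37.6/426.724 = 0.0881; cost = 6.6485%.
Private placement notes: weight = 120/426.724 = 0.2812; after-tax cost = 8.8% × (1 − 27%) = 6.4240%.
WACC = 0.6307 × 6.8810% + 0.0881 × 6.6485% + 0.2812 × 6.4240% = 6.7320%.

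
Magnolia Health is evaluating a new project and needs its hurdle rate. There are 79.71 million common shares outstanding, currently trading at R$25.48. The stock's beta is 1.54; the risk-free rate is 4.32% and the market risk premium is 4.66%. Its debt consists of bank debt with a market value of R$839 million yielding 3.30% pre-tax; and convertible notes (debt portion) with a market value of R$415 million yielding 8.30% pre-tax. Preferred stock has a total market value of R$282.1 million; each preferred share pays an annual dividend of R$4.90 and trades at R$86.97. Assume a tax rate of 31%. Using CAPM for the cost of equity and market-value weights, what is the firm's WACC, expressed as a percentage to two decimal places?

8.19%

Cost of equity via CAPM: Re = 4.32% + 1.54 × 4.66% = 11.4964%.
Cost of preferred: Rp = 4.9 / 86.97 = 5.6341%.
Market value of equity E = 25.48 × 79.71m = 2031.0108m.
Total capital V = 2031.0108 + 282.1 + 839 + 415 = 3567.1108.
Equity: weight = 2031.0108/3567.1108 = 0.5694; cost = 11.4964%.
Preferred: weight = 282.1/3567.1108 = 0.0791; cost = 5.6341%.
Bank debt: weight = 839/3567.1108 = 0.2352; after-tax cost = 3.3% × (1 − 31%) = 2.2770%.
Convertible notes (debt portion): weight = 415/3567.1108 = 0.1163; after-tax cost = 8.3% × (1 − 31%) = 5.7270%.
WACC = 0.5694 × 11.4964% + 0.0791 × 5.6341% + 0.2352 × 2.2770% + 0.1163 × 5.7270% = 8.1931%.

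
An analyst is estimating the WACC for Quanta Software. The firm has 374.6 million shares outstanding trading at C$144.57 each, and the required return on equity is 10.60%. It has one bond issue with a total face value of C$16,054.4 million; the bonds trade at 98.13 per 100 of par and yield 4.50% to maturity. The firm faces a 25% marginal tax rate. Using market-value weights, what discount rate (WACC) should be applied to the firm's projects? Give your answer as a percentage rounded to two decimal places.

8.97%

Market value of equity E = 144.57 × 374.6m = 54155.922m. Market value of debt D = 16054.4m × 98.13/100 = 15754.18272m.
Total capital V = 54155.922 + 15754.18272 = 69910.10472.
Equity: weight = 54155.922/69910.10472 = 0.7747; cost = 10.6%.
Bonds outstanding: weight = 15754.18272/69910.10472 = 0.2253; after-tax cost = 4.5% × (1 − 25%) = 3.3750%.
WACC = 0.7747 × 10.6000% + 0.2253 × 3.3750% = 8.9719%.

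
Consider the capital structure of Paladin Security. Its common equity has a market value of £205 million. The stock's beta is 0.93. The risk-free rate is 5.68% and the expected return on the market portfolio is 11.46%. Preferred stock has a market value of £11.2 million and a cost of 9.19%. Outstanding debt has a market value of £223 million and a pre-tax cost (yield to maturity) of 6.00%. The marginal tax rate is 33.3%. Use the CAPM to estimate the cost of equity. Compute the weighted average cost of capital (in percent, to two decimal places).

7.43%

Market risk premium = 11.46% − 5.68% = 5.78%.
Cost of equity via CAPM: Re = 5.68% + 0.93 × 5.78% = 11.0554%.
Total capital V = 205 + 11.2 + 223 = 439.2.
Equity: weight = 205/439.2 = 0.4668; cost = 11.0554%.
Preferred: weight = 11.2/439.2 = 0.0255; cost = 9.19%.
Debt: weight = 223/439.2 = 0.5077; after-tax cost = 6% × (1 − 33.3%) = 4.0020%.
WACC = 0.4668 × 11.0554% + 0.0255 × 9.1900% + 0.5077 × 4.0020% = 7.4265%.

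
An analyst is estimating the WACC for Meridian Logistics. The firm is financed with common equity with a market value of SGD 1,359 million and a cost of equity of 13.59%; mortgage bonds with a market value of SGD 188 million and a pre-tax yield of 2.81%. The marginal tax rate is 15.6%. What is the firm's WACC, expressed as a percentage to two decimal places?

12.23%

Total capital V = 1359 + 188 = 1547.
Equity: weight = 1359/1547 = 0.8785; cost = 13.59%.
Mortgage bonds: weight = 188/1547 = 0.1215; after-tax cost = 2.81% × (1 − 15.6%) = 2.3716%.
WACC = 0.8785 × 13.5900% + 0.1215 × 2.3716% = 12.2267%.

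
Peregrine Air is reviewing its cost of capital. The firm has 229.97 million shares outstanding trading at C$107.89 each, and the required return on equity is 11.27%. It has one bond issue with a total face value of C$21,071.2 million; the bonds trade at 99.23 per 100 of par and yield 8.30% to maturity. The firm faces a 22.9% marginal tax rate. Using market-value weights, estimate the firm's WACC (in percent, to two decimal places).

9.04%

Market value of equity E = 107.89 × 229.97m = 24811.4633m. Market value of debt D = 21071.2m × 99.23/100 = 20908.95176m.
Total capital V = 24811.4633 + 20908.95176 = 45720.41506.
Equity: weight = 24811.4633/45720.41506 = 0.5427; cost = 11.27%.
Bonds outstanding: weight = 20908.95176/45720.41506 = 0.4573; after-tax cost = 8.3% × (1 − 22.9%) = 6.3993%.
WACC = 0.5427 × 11.2700% + 0.4573 × 6.3993% = 9.0425%.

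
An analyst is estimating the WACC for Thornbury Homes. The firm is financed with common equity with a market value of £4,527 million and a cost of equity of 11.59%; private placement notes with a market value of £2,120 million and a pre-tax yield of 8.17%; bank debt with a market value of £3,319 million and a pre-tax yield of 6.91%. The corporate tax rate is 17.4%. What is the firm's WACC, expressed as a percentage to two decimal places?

8.60%

Total capital V = 4527 + 2120 + 3319 = 9966.
Equity: weight = 4527/9966 = 0.4542; cost = 11.59%.
Private placement notes: weight = 2120/9966 = 0.2127; after-tax cost = 8.17% × (1 − 17.4%) = 6.7484%.
Bank debt: weight = 3319/9966 = 0.3330; after-tax cost = 6.91% × (1 − 17.4%) = 5.7077%.
WACC = 0.4542 × 11.5900% + 0.2127 × 6.7484% + 0.3330 × 5.7077% = 8.6011%.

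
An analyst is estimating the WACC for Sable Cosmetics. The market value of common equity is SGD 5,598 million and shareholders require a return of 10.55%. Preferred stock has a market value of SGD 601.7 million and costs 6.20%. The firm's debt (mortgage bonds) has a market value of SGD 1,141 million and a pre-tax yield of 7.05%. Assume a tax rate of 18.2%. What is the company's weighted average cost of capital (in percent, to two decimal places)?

Total capital V = 5598 + 601.7 + 1141 = 7340.7.
Equity: weight = 5598/7340.7 = 0.7626; cost = 10.55%.
Preferred: weight = 601.7/7340.7 = 0.0820; cost = 6.2%.
Mortgage bonds: weight = 1141/7340.7 = 0.1554; after-tax cost = 7.05% × (1 − 18.2%) = 5.7669%.
WACC = 0.7626 × 10.5500% + 0.0820 × 6.2000% + 0.1554 × 5.7669% = 9.4500%.

9.45%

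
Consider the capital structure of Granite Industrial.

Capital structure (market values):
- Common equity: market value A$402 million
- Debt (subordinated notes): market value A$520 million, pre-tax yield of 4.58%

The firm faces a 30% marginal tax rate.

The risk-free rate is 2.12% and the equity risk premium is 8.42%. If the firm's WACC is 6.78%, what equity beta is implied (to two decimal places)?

Total capital V = 402 + 520 = 922.
Equity weight = 402/922 = 0.4360.
Subordinated notes weight = 520/922 = 0.5640.
Debt contribution = 0.5640 × 4.58% × (1 − 30%) = 1.8082%.
Required equity contribution = 6.78% − 1.8082% = 4.9718%  ⇒  Re = 11.4031%.
CAPM: 11.4031% = 2.12% + β × 8.42%  ⇒  β = 1.1025.

1.10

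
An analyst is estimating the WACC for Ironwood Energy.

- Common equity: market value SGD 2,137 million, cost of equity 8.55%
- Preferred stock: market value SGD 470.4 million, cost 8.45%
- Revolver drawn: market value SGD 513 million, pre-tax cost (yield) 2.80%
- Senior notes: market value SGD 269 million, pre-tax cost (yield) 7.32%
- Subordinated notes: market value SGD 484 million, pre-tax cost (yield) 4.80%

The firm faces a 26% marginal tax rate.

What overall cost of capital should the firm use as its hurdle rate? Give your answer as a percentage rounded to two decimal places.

6.84%

Total capital V = 2137 + 470.4 + 513 + 269 + 484 = 3873.4.
Equity: weight = 2137/3873.4 = 0.5517; cost = 8.55%.
Preferred: weight = 470.4/3873.4 = 0.1214; cost = 8.45%.
Revolver drawn: weight = 513/3873.4 = 0.1324; after-tax cost = 2.8% × (1 − 26%) = 2.0720%.
Senior notes: weight = 269/3873.4 = 0.0694; after-tax cost = 7.32% × (1 − 26%) = 5.4168%.
Subordinated notes: weight = 484/3873.4 = 0.1250; after-tax cost = 4.8% × (1 − 26%) = 3.5520%.
WACC = 0.5517 × 8.5500% + 0.1214 × 8.4500% + 0.1324 × 2.0720% + 0.0694 × 5.4168% + 0.1250 × 3.5520% = 6.8378%.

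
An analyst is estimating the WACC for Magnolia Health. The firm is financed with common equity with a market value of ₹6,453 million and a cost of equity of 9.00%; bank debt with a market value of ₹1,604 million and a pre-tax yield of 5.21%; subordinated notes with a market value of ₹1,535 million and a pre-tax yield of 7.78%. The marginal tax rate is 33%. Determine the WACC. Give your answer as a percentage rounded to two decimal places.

Total capital V = 6453 + 1604 + 1535 = 9592.
Equity: weight = 6453/9592 = 0.6727; cost = 9%.
Bank debt: weight = 1604/9592 = 0.1672; after-tax cost = 5.21% × (1 − 33%) = 3.4907%.
Subordinated notes: weight = 1535/9592 = 0.1600; after-tax cost = 7.78% × (1 − 33%) = 5.2126%.
WACC = 0.6727 × 9.0000% + 0.1672 × 3.4907% + 0.1600 × 5.2126% = 7.4726%.

7.47%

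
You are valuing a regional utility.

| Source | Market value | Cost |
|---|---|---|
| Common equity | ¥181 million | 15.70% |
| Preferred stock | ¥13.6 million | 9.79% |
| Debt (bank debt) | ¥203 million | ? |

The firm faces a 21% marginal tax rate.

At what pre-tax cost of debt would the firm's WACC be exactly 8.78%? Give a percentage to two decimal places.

3.22%

Total capital V = 181 + 13.6 + 203 = 397.6.
Equity weight = 181/397.6 = 0.4552.
Preferred weight = 13.6/397.6 = 0.0342.
Bank debt weight = 203/397.6 = 0.5106.
Equity contribution = 0.4552 × 15.7% = 7.1471%.
Preferred contribution = 0.0342 × 9.79% = 0.3349%.
Remaining for debt = 8.78% − 7.4820% = 1.2980%.
Rd × (1 − 21%) × 0.5106 = 1.2980%  ⇒  Rd = 3.2181%.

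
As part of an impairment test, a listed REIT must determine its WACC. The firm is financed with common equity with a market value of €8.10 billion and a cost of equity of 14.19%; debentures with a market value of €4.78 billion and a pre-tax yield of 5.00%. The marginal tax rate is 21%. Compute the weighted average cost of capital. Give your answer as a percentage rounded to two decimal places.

10.39%

Total capital V = 8.1 + 4.78 = 12.88.
Equity: weight = 8.1/12.88 = 0.6289; cost = 14.19%.
Debentures: weight = 4.78/12.88 = 0.3711; after-tax cost = 5% × (1 − 21%) = 3.9500%.
WACC = 0.6289 × 14.1900% + 0.3711 × 3.9500% = 10.3898%.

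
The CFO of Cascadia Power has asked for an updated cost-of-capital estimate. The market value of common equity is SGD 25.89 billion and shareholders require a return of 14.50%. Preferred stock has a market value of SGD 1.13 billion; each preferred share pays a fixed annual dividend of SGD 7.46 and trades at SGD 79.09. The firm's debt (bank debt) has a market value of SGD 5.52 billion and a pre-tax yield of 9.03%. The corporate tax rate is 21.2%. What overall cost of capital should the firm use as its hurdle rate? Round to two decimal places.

Cost of preferred: Rp = 7.46 / 79.09 = 9.4323%.
Total capital V = 25.89 + 1.13 + 5.52 = 32.54.
Equity: weight = 25.89/32.54 = 0.7956; cost = 14.5%.
Preferred: weight = 1.13/32.54 = 0.0347; cost = 9.4323%.
Bank debt: weight = 5.52/32.54 = 0.1696; after-tax cost = 9.03% × (1 − 21.2%) = 7.1156%.
WACC = 0.7956 × 14.5000% + 0.0347 × 9.4323% + 0.1696 × 7.1156% = 13.0714%.

13.07%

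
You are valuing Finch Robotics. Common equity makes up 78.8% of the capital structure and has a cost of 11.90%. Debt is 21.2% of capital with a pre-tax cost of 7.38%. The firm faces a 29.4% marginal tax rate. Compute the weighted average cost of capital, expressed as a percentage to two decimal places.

After-tax cost of debt = 7.38% × (1 − 29.4%) = 5.2103%.
WACC = 0.788 × 11.9000% + 0.212 × 5.2103% = 10.4818%.

10.48%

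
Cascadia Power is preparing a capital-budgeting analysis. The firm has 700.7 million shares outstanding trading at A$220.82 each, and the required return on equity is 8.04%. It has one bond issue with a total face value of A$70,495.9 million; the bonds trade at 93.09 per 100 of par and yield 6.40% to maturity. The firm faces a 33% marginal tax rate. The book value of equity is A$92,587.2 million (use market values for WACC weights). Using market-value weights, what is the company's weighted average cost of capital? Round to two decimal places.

Market value of equity E = 220.82 × 700.7m = 154728.574m. Market value of debt D = 70495.9m × 93.09/100 = 65624.63331m.
Total capital V = 154728.574 + 65624.63331 = 220353.20731.
Equity: weight = 154728.574/220353.20731 = 0.7022; cost = 8.04%.
Bonds outstanding: weight = 65624.63331/220353.20731 = 0.2978; after-tax cost = 6.4% × (1 − 33%) = 4.2880%.
WACC = 0.7022 × 8.0400% + 0.2978 × 4.2880% = 6.9226%.

6.92%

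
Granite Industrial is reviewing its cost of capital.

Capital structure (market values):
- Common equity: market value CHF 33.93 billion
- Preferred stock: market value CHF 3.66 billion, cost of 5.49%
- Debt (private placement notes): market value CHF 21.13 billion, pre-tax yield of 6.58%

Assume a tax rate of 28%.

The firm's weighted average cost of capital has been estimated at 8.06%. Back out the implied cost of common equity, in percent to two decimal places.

Total capital V = 33.93 + 3.66 + 21.13 = 58.72.
Equity weight = 33.93/58.72 = 0.5778.
Preferred weight = 3.66/58.72 = 0.0623.
Private placement notes weight = 21.13/58.72 = 0.3598.
Debt contribution = 0.3598 × 6.58% × (1 − 28%) = 1.7048%.
Preferred contribution = 0.0623 × 5.49% = 0.3422%.
Required equity contribution = 8.06% − 2.0470% = 6.0130%.
Re = 6.0130% / 0.5778 = 10.4063%.

10.41%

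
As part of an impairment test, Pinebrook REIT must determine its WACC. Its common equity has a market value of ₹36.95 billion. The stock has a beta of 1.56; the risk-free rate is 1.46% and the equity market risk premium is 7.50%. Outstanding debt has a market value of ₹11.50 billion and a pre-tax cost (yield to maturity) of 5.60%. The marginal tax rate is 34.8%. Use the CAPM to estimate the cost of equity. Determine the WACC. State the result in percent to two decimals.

10.90%

Cost of equity via CAPM: Re = 1.46% + 1.56 × 7.5% = 13.1600%.
Total capital V = 36.95 + 11.5 = 48.45.
Equity: weight = 36.95/48.45 = 0.7626; cost = 13.16%.
Debt: weight = 11.5/48.45 = 0.2374; after-tax cost = 5.6% × (1 − 34.8%) = 3.6512%.
WACC = 0.7626 × 13.1600% + 0.2374 × 3.6512% = 10.9030%.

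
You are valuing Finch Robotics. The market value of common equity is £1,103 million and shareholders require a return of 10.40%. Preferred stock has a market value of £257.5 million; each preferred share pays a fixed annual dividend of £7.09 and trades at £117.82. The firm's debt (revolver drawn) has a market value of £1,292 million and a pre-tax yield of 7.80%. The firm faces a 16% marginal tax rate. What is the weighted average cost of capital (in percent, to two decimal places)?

8.10%

Cost of preferred: Rp = 7.09 / 117.82 = 6.0177%.
Total capital V = 1103 + 257.5 + 1292 = 2652.5.
Equity: weight = 1103/2652.5 = 0.4158; cost = 10.4%.
Preferred: weight = 257.5/2652.5 = 0.0971; cost = 6.0177%.
Revolver drawn: weight = 1292/2652.5 = 0.4871; after-tax cost = 7.8% × (1 − 16%) = 6.5520%.
WACC = 0.4158 × 10.4000% + 0.0971 × 6.0177% + 0.4871 × 6.5520% = 8.1003%.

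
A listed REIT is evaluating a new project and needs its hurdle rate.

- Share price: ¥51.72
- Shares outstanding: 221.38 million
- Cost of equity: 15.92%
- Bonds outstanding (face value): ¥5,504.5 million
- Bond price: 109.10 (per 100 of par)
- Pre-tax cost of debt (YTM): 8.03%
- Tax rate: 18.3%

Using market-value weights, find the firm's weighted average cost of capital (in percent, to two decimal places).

12.70%

Market value of equity E = 51.72 × 221.38m = 11449.7736m. Market value of debt D = 5504.5m × 109.1/100 = 6005.4095m.
Total capital V = 11449.7736 + 6005.4095 = 17455.1831.
Equity: weight = 11449.7736/17455.1831 = 0.6560; cost = 15.92%.
Bonds outstanding: weight = 6005.4095/17455.1831 = 0.3440; after-tax cost = 8.03% × (1 − 18.3%) = 6.5605%.
WACC = 0.6560 × 15.9200% + 0.3440 × 6.5605% = 12.6999%.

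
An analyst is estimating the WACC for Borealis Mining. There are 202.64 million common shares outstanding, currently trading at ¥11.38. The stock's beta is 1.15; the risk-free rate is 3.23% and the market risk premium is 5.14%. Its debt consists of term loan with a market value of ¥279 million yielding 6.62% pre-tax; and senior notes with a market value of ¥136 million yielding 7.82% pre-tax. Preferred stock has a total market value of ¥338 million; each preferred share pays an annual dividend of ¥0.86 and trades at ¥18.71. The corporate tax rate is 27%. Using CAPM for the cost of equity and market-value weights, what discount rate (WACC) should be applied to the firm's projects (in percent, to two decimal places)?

8.09%

Cost of equity via CAPM: Re = 3.23% + 1.15 × 5.14% = 9.1410%.
Cost of preferred: Rp = 0.86 / 18.71 = 4.5965%.
Market value of equity E = 11.38 × 202.64m = 2306.0432m.
Total capital V = 2306.0432 + 338 + 279 + 136 = 3059.0432.
Equity: weight = 2306.0432/3059.0432 = 0.7538; cost = 9.141%.
Preferred: weight = 338/3059.0432 = 0.1105; cost = 4.5965%.
Term loan: weight = 279/3059.0432 = 0.0912; after-tax cost = 6.62% × (1 − 27%) = 4.8326%.
Senior notes: weight = 136/3059.0432 = 0.0445; after-tax cost = 7.82% × (1 − 27%) = 5.7086%.
WACC = 0.7538 × 9.1410% + 0.1105 × 4.5965% + 0.0912 × 4.8326% + 0.0445 × 5.7086% = 8.0933%.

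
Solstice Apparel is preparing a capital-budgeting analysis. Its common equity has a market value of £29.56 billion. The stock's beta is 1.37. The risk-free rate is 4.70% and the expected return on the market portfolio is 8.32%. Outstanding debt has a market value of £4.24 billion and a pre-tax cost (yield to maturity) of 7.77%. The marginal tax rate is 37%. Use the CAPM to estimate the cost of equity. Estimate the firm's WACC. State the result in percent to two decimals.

Market risk premium = 8.32% − 4.7% = 3.62%.
Cost of equity via CAPM: Re = 4.7% + 1.37 × 3.62% = 9.6594%.
Total capital V = 29.56 + 4.24 = 33.8.
Equity: weight = 29.56/33.8 = 0.8746; cost = 9.6594%.
Debt: weight = 4.24/33.8 = 0.1254; after-tax cost = 7.77% × (1 − 37%) = 4.8951%.
WACC = 0.8746 × 9.6594% + 0.1254 × 4.8951% = 9.0617%.

9.06%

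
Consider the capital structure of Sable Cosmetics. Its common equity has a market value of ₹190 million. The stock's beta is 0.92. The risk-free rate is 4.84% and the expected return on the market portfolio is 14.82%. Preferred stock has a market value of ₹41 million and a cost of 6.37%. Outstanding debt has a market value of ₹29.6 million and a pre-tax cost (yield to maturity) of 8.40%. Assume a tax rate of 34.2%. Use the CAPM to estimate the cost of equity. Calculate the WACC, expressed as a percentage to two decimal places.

Market risk premium = 14.82% − 4.84% = 9.98%.
Cost of equity via CAPM: Re = 4.84% + 0.92 × 9.98% = 14.0216%.
Total capital V = 190 + 41 + 29.6 = 260.6.
Equity: weight = 190/260.6 = 0.7291; cost = 14.0216%.
Preferred: weight = 41/260.6 = 0.1573; cost = 6.37%.
Debt: weight = 29.6/260.6 = 0.1136; after-tax cost = 8.4% × (1 − 34.2%) = 5.5272%.
WACC = 0.7291 × 14.0216% + 0.1573 × 6.3700% + 0.1136 × 5.5272% = 11.8530%.

11.85%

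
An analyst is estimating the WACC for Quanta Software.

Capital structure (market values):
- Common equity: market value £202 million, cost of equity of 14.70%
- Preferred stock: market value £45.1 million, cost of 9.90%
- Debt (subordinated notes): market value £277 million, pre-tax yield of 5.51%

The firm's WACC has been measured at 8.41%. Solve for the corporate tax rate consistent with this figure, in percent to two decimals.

Total capital V = 202 + 45.1 + 277 = 524.1.
Equity weight = 202/524.1 = 0.3854.
Preferred weight = 45.1/524.1 = 0.0861.
Subordinated notes weight = 277/524.1 = 0.5285.
Equity contribution = 0.3854 × 14.7% = 5.6657%.
Preferred contribution = 0.0861 × 9.9% = 0.8519%.
Debt contribution must be 8.41% − 6.5176% = 1.8924%.
0.5285 × 5.51% × (1 − T) = 1.8924%  ⇒  (1 − T) = 0.6498.
T = 35.0186%.

35.02%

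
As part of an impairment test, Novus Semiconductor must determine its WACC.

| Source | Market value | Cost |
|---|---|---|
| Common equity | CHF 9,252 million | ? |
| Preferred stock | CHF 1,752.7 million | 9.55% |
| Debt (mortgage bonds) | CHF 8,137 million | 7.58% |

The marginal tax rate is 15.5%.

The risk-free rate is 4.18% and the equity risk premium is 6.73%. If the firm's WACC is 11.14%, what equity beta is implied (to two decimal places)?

1.70

Total capital V = 9252 + 1752.7 + 8137 = 19141.7.
Equity weight = 9252/19141.7 = 0.4833.
Preferred weight = 1752.7/19141.7 = 0.0916.
Mortgage bonds weight = 8137/19141.7 = 0.4251.
Debt contribution = 0.4251 × 7.58% × (1 − 15.5%) = 2.7228%.
Preferred contribution = 0.0916 × 9.55% = 0.8744%.
Required equity contribution = 11.14% − 3.5972% = 7.5428%  ⇒  Re = 15.6055%.
CAPM: 15.6055% = 4.18% + β × 6.73%  ⇒  β = 1.6977.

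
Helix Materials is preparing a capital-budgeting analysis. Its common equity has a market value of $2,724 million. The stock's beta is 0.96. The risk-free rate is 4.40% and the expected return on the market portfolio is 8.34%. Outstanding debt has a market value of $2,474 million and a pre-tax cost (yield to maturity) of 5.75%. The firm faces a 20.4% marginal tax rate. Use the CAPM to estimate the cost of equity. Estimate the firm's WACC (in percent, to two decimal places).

Market risk premium = 8.34% − 4.4% = 3.94%.
Cost of equity via CAPM: Re = 4.4% + 0.96 × 3.94% = 8.1824%.
Total capital V = 2724 + 2474 = 5198.
Equity: weight = 2724/5198 = 0.5240; cost = 8.1824%.
Debt: weight = 2474/5198 = 0.4760; after-tax cost = 5.75% × (1 − 20.4%) = 4.5770%.
WACC = 0.5240 × 8.1824% + 0.4760 × 4.5770% = 6.4664%.

6.47%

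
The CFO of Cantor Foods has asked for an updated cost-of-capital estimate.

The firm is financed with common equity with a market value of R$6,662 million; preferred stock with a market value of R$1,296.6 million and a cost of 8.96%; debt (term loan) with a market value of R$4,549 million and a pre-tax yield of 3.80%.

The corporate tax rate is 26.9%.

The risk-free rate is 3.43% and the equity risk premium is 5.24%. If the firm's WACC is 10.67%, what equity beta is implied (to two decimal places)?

Total capital V = 6662 + 1296.6 + 4549 = 12507.6.
Equity weight = 6662/12507.6 = 0.5326.
Preferred weight = 1296.6/12507.6 = 0.1037.
Term loan weight = 4549/12507.6 = 0.3637.
Debt contribution = 0.3637 × 3.8% × (1 − 26.9%) = 1.0103%.
Preferred contribution = 0.1037 × 8.96% = 0.9288%.
Required equity contribution = 10.67% − 1.9391% = 8.7309%  ⇒  Re = 16.3918%.
CAPM: 16.3918% = 3.43% + β × 5.24%  ⇒  β = 2.4736.

2.47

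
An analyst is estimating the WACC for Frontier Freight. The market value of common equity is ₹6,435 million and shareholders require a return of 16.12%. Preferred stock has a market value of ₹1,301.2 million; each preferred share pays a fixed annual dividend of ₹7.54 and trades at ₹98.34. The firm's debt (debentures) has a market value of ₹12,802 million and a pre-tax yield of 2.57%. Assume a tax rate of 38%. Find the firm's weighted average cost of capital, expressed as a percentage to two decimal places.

6.53%

Cost of preferred: Rp = 7.54 / 98.34 = 7.6673%.
Total capital V = 6435 + 1301.2 + 12802 = 20538.2.
Equity: weight = 6435/20538.2 = 0.3133; cost = 16.12%.
Preferred: weight = 1301.2/20538.2 = 0.0634; cost = 7.6673%.
Debentures: weight = 12802/20538.2 = 0.6233; after-tax cost = 2.57% × (1 − 38%) = 1.5934%.
WACC = 0.3133 × 16.1200% + 0.0634 × 7.6673% + 0.6233 × 1.5934% = 6.5297%.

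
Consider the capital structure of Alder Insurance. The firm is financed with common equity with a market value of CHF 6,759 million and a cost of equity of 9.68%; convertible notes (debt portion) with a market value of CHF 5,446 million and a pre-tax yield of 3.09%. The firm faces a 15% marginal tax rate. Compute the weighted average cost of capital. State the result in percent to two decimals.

6.53%

Total capital V = 6759 + 5446 = 12205.
Equity: weight = 6759/12205 = 0.5538; cost = 9.68%.
Convertible notes (debt portion): weight = 5446/12205 = 0.4462; after-tax cost = 3.09% × (1 − 15%) = 2.6265%.
WACC = 0.5538 × 9.6800% + 0.4462 × 2.6265% = 6.5327%.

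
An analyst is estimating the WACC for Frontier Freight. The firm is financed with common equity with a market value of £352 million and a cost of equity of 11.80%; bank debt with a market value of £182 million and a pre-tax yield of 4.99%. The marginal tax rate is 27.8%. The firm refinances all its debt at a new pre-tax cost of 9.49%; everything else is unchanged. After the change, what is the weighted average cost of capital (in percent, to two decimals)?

10.11%

After the change:
Total capital V = 352 + 182 = 534.
Equity: weight = 352/534 = 0.6592; cost = 11.8%.
Bank debt: weight = 182/534 = 0.3408; after-tax cost = 9.49% × (1 − 27.8%) = 6.8518%.
WACC = 0.6592 × 11.8000% + 0.3408 × 6.8518% = 10.1135%.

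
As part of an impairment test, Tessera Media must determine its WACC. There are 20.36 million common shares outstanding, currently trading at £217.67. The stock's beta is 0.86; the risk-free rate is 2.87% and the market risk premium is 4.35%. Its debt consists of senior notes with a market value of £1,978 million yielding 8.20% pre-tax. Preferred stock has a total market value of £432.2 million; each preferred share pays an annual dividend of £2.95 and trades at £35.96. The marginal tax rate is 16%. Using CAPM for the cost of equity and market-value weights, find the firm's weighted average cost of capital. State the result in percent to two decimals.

Cost of equity via CAPM: Re = 2.87% + 0.86 × 4.35% = 6.6110%.
Cost of preferred: Rp = 2.95 / 35.96 = 8.2036%.
Market value of equity E = 217.67 × 20.36m = 4431.7612m.
Total capital V = 4431.7612 + 432.2 + 1978 = 6841.9612.
Equity: weight = 4431.7612/6841.9612 = 0.6477; cost = 6.611%.
Preferred: weight = 432.2/6841.9612 = 0.0632; cost = 8.2036%.
Senior notes: weight = 1978/6841.9612 = 0.2891; after-tax cost = 8.2% × (1 − 16%) = 6.8880%.
WACC = 0.6477 × 6.6110% + 0.0632 × 8.2036% + 0.2891 × 6.8880% = 6.7917%.

6.79%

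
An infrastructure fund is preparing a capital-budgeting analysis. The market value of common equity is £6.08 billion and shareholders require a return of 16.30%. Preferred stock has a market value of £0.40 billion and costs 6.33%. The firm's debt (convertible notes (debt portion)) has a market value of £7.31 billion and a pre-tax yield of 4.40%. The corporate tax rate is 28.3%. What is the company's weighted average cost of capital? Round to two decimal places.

9.04%

Total capital V = 6.08 + 0.4 + 7.31 = 13.79.
Equity: weight = 6.08/13.79 = 0.4409; cost = 16.3%.
Preferred: weight = 0.4/13.79 = 0.0290; cost = 6.33%.
Convertible notes (debt portion): weight = 7.31/13.79 = 0.5301; after-tax cost = 4.4% × (1 − 28.3%) = 3.1548%.
WACC = 0.4409 × 16.3000% + 0.0290 × 6.3300% + 0.5301 × 3.1548% = 9.0426%.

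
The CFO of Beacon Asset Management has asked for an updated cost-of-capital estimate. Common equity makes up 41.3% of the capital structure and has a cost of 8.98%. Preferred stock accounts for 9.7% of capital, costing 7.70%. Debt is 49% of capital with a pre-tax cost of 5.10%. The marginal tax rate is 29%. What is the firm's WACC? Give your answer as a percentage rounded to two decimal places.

6.23%

After-tax cost of debt = 5.1% × (1 − 29%) = 3.6210%.
WACC = 0.413 × 8.9800% + 0.097 × 7.7000% + 0.490 × 3.6210% = 6.2299%.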